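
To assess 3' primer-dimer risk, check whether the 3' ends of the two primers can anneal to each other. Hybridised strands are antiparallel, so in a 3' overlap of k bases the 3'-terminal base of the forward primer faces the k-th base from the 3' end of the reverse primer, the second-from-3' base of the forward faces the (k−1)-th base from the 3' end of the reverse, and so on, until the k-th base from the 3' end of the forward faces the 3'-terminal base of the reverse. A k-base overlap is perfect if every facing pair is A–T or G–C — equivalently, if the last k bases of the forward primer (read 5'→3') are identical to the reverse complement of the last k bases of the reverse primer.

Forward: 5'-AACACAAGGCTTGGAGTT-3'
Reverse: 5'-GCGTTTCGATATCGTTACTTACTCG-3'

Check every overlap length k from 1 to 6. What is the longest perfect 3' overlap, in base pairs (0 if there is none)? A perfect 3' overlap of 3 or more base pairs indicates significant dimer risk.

Last 6 bases (5'→3') — forward …GGAGTT, reverse …TACTCG.
Reverse complement of the reverse primer's last 6 bases: CGAGTA; its first k bases are the reverse complement of the reverse primer's last k bases, so a perfect k-base overlap needs the forward primer's last k bases to equal them.
Comparing (forward last k vs required): k=1: T vs C ✗; k=2: TT vs CG ✗; k=3: GTT vs CGA ✗; k=4: AGTT vs CGAG ✗; k=5: GAGTT vs CGAGT ✗; k=6: GGAGTT vs CGAGTA ✗.
No overlap length from 1 to 6 is perfect, so the longest perfect 3' overlap is 0.

Longest perfect overlap: 0 complementary base pairs; below the dimer-risk threshold (threshold 3).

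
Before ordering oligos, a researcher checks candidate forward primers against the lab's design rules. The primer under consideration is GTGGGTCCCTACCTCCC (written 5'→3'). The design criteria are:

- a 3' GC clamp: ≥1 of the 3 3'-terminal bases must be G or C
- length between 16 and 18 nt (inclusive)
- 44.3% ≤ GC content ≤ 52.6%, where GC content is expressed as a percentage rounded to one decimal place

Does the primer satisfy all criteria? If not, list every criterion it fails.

Fails: GC content.

Base counts: A=1, T=4, G=4, C=8 (length 17).
GC clamp: 3' end CCC has 3 G/C ✓
length: length 17 ✓
GC content: GC 12/17 = 70.6%, outside 44.3–52.6% ✗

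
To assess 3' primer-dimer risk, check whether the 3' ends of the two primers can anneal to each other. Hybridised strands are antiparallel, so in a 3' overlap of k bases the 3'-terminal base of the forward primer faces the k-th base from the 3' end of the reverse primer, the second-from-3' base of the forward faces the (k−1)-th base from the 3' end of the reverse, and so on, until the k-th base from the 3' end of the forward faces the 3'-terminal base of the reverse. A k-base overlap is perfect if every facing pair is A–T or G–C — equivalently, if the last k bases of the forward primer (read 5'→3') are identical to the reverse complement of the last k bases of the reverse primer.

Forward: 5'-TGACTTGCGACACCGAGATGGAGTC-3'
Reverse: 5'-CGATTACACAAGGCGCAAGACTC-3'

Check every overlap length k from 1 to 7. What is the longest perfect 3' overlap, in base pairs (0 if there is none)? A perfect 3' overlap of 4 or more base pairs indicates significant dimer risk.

Last 7 bases (5'→3') — forward …TGGAGTC, reverse …AAGACTC.
Reverse complement of the reverse primer's last 7 bases: GAGTCTT; its first k bases are the reverse complement of the reverse primer's last k bases, so a perfect k-base overlap needs the forward primer's last k bases to equal them.
Comparing (forward last k vs required): k=1: C vs G ✗; k=2: TC vs GA ✗; k=3: GTC vs GAG ✗; k=4: AGTC vs GAGT ✗; k=5: GAGTC vs GAGTC ✓; k=6: GGAGTC vs GAGTCT ✗; k=7: TGGAGTC vs GAGTCTT ✗.
Only k = 5 is perfect, so the longest perfect 3' overlap is 5.

Longest perfect overlap: 5 complementary base pairs; significant dimer risk (threshold 4).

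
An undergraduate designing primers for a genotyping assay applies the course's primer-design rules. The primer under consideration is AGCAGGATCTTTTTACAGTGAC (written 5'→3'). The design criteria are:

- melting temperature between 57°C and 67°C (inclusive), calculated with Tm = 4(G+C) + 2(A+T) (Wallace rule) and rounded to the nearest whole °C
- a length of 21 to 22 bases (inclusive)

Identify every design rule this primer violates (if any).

Meets all criteria.

Base counts: A=6, T=7, G=5, C=4 (length 22).
Tm: Tm = 2·13 + 4·9 = 62°C ✓
length: length 22 ✓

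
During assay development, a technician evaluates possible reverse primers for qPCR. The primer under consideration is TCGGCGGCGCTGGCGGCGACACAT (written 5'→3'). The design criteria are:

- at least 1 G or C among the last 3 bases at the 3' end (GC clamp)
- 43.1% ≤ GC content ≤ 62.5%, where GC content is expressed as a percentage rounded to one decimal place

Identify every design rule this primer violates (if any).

Base counts: A=3, T=3, G=10, C=8 (length 24).
GC clamp: 3' end CAT has 1 G/C ✓
GC content: GC 18/24 = 75.0%, outside 43.1–62.5% ✗

Fails: GC content.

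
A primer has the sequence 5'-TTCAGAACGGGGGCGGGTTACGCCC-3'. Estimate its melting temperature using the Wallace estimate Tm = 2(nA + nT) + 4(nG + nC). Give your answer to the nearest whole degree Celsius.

Base counts: A=4, T=4, G=10, C=7 (length 25).
Tm = 2·(4+4) + 4·(10+7) = 2·8 + 4·17 = 16 + 68 = 84°C.

84°C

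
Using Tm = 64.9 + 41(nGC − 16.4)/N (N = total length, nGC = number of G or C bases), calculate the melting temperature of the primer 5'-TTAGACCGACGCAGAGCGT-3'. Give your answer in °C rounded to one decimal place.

53.2°C

Base counts: A=5, T=3, G=6, C=5; G+C = 11, N = 19.
Tm = 64.9 + 41·(11 − 16.4)/19 = 64.9 + -221.40/19 = 53.2°C.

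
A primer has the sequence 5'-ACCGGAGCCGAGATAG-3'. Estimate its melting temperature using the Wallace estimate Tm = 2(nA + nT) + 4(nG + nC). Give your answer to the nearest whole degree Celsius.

52°C

Base counts: A=5, T=1, G=6, C=4 (length 16).
Tm = 2·(5+1) + 4·(6+4) = 2·6 + 4·10 = 12 + 40 = 52°C.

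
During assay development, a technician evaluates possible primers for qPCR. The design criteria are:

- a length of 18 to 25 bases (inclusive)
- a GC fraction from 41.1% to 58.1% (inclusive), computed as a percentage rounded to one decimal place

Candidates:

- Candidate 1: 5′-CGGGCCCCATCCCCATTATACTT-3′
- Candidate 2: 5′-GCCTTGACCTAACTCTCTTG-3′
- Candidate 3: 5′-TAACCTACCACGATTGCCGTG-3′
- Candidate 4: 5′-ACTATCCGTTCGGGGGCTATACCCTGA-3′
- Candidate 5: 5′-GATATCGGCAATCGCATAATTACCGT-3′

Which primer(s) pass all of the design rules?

Candidate 1 (23 nt, A=4 T=6 G=3 C=10): length 23 ✓; GC 13/23 = 56.5% ✓ — passes.
Candidate 2 (20 nt, A=3 T=7 G=3 C=7): length 20 ✓; GC 10/20 = 50.0% ✓ — passes.
Candidate 3 (21 nt, A=5 T=5 G=4 C=7): length 21 ✓; GC 11/21 = 52.4% ✓ — passes.
Candidate 4 (27 nt, A=5 T=7 G=7 C=8): length 27, outside 18–25 ✗; GC 15/27 = 55.6% ✓ — fails.
Candidate 5 (26 nt, A=8 T=7 G=5 C=6): length 26, outside 18–25 ✗; GC 11/26 = 42.3% ✓ — fails.

Candidate 1, Candidate 2 and Candidate 3.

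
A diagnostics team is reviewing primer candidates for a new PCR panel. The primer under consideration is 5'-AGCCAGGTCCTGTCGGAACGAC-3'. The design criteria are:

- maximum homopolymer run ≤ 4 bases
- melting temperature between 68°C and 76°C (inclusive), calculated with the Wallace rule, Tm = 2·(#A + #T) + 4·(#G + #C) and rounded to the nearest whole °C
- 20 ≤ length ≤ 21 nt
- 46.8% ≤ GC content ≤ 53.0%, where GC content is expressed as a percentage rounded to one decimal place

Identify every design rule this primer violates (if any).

Fails: length, GC content.

Base counts: A=5, T=3, G=7, C=7 (length 22).
homopolymer run: longest run = 2 ✓
Tm: Tm = 2·8 + 4·14 = 72°C ✓
length: length 22, outside 20–21 ✗
GC content: GC 14/22 = 63.6%, outside 46.8–53.0% ✗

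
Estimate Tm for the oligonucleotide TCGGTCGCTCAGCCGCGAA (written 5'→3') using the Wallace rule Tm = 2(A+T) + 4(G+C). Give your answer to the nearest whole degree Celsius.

64°C

Base counts: A=3, T=3, G=6, C=7 (length 19).
Tm = 2·(3+3) + 4·(6+7) = 2·6 + 4·13 = 12 + 52 = 64°C.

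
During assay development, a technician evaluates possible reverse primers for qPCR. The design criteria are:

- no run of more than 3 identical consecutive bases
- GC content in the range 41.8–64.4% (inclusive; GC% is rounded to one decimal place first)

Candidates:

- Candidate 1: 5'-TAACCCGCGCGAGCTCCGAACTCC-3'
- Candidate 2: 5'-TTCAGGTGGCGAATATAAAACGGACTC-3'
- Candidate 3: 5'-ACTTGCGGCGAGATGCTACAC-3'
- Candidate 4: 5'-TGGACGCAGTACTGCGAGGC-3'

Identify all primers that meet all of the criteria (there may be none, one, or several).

Candidate 3 only.

Candidate 1 (24 nt, A=5 T=3 G=5 C=11): longest run = 3 ✓; GC 16/24 = 66.7%, outside 41.8–64.4% ✗ — fails.
Candidate 2 (27 nt, A=9 T=6 G=7 C=5): longest run = 4, exceeds 3 ✗; GC 12/27 = 44.4% ✓ — fails.
Candidate 3 (21 nt, A=5 T=4 G=6 C=6): longest run = 2 ✓; GC 12/21 = 57.1% ✓ — passes.
Candidate 4 (20 nt, A=4 T=3 G=8 C=5): longest run = 2 ✓; GC 13/20 = 65.0%, outside 41.8–64.4% ✗ — fails.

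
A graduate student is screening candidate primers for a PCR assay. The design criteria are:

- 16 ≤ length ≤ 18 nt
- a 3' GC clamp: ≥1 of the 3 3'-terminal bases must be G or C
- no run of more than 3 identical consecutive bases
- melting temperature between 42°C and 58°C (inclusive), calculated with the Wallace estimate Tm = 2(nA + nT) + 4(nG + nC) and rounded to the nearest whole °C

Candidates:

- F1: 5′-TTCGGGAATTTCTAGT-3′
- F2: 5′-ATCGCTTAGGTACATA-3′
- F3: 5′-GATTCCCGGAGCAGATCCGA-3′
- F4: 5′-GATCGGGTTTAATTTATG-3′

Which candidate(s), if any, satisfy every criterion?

F1 (16 nt, A=3 T=7 G=4 C=2): length 16 ✓; 3' end AGT has 1 G/C ✓; longest run = 3 ✓; Tm = 2·10 + 4·6 = 44°C ✓ — passes.
F2 (16 nt, A=5 T=5 G=3 C=3): length 16 ✓; 3' end ATA has 0 G/C, need ≥1 ✗; longest run = 2 ✓; Tm = 2·10 + 4·6 = 44°C ✓ — fails.
F3 (20 nt, A=5 T=3 G=6 C=6): length 20, outside 16–18 ✗; 3' end CGA has 2 G/C ✓; longest run = 3 ✓; Tm = 2·8 + 4·12 = 64°C, outside 42–58°C ✗ — fails.
F4 (18 nt, A=4 T=8 G=5 C=1): length 18 ✓; 3' end ATG has 1 G/C ✓; longest run = 3 ✓; Tm = 2·12 + 4·6 = 48°C ✓ — passes.

F1 and F4.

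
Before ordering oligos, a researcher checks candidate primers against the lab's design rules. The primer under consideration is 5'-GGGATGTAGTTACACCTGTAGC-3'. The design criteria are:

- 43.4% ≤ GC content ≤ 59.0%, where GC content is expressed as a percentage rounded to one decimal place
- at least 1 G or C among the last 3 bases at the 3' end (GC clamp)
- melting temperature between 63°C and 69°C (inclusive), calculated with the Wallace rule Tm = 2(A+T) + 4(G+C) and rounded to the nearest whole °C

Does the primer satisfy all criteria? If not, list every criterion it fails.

Base counts: A=5, T=6, G=7, C=4 (length 22).
GC content: GC 11/22 = 50.0% ✓
GC clamp: 3' end AGC has 2 G/C ✓
Tm: Tm = 2·11 + 4·11 = 66°C ✓

Meets all criteria.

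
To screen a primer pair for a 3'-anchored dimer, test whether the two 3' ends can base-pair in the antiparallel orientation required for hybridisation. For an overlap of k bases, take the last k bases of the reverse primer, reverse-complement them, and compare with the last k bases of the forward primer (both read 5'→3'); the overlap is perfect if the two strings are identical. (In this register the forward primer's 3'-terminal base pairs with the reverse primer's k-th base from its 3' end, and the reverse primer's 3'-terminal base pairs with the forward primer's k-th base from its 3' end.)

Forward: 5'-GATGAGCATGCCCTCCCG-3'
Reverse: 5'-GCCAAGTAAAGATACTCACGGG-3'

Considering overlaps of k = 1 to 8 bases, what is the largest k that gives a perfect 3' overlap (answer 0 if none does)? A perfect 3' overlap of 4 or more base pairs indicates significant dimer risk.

Last 8 bases (5'→3') — forward …CCCTCCCG, reverse …CTCACGGG.
Reverse complement of the reverse primer's last 8 bases: CCCGTGAG; its first k bases are the reverse complement of the reverse primer's last k bases, so a perfect k-base overlap needs the forward primer's last k bases to equal them.
Comparing (forward last k vs required): k=1: G vs C ✗; k=2: CG vs CC ✗; k=3: CCG vs CCC ✗; k=4: CCCG vs CCCG ✓; k=5: TCCCG vs CCCGT ✗; k=6: CTCCCG vs CCCGTG ✗; k=7: CCTCCCG vs CCCGTGA ✗; k=8: CCCTCCCG vs CCCGTGAG ✗.
Only k = 4 is perfect, so the longest perfect 3' overlap is 4.

Longest perfect overlap: 4 complementary base pairs; significant dimer risk (threshold 4).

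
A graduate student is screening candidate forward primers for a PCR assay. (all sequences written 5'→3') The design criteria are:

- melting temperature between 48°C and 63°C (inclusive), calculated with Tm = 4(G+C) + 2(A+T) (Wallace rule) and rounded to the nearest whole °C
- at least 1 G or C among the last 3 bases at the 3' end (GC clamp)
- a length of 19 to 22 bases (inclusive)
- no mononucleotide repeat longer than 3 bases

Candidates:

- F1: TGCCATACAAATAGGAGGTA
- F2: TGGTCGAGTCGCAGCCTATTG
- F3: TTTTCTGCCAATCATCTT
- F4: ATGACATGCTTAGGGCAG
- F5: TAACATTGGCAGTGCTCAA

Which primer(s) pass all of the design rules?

F1 (20 nt, A=8 T=4 G=5 C=3): Tm = 2·12 + 4·8 = 56°C ✓; 3' end GTA has 1 G/C ✓; length 20 ✓; longest run = 3 ✓ — passes.
F2 (21 nt, A=3 T=6 G=7 C=5): Tm = 2·9 + 4·12 = 66°C, outside 48–63°C ✗; 3' end TTG has 1 G/C ✓; length 21 ✓; longest run = 2 ✓ — fails.
F3 (18 nt, A=3 T=9 G=1 C=5): Tm = 2·12 + 4·6 = 48°C ✓; 3' end CTT has 1 G/C ✓; length 18, outside 19–22 ✗; longest run = 4, exceeds 3 ✗ — fails.
F4 (18 nt, A=5 T=4 G=6 C=3): Tm = 2·9 + 4·9 = 54°C ✓; 3' end CAG has 2 G/C ✓; length 18, outside 19–22 ✗; longest run = 3 ✓ — fails.
F5 (19 nt, A=6 T=5 G=4 C=4): Tm = 2·11 + 4·8 = 54°C ✓; 3' end CAA has 1 G/C ✓; length 19 ✓; longest run = 2 ✓ — passes.

F1 and F5.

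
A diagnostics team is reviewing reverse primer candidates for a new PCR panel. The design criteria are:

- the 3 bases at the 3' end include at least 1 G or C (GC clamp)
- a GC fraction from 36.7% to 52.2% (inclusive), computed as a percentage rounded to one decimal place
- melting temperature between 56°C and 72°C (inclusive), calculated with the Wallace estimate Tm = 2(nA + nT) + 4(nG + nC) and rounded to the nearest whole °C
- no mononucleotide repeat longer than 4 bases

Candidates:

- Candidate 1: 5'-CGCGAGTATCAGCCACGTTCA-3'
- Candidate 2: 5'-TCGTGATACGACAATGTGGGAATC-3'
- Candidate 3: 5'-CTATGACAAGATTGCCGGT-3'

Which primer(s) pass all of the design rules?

Candidate 1 (21 nt, A=5 T=4 G=5 C=7): 3' end TCA has 1 G/C ✓; GC 12/21 = 57.1%, outside 36.7–52.2% ✗; Tm = 2·9 + 4·12 = 66°C ✓; longest run = 2 ✓ — fails.
Candidate 2 (24 nt, A=7 T=6 G=7 C=4): 3' end ATC has 1 G/C ✓; GC 11/24 = 45.8% ✓; Tm = 2·13 + 4·11 = 70°C ✓; longest run = 3 ✓ — passes.
Candidate 3 (19 nt, A=5 T=5 G=5 C=4): 3' end GGT has 2 G/C ✓; GC 9/19 = 47.4% ✓; Tm = 2·10 + 4·9 = 56°C ✓; longest run = 2 ✓ — passes.

Candidate 2 and Candidate 3.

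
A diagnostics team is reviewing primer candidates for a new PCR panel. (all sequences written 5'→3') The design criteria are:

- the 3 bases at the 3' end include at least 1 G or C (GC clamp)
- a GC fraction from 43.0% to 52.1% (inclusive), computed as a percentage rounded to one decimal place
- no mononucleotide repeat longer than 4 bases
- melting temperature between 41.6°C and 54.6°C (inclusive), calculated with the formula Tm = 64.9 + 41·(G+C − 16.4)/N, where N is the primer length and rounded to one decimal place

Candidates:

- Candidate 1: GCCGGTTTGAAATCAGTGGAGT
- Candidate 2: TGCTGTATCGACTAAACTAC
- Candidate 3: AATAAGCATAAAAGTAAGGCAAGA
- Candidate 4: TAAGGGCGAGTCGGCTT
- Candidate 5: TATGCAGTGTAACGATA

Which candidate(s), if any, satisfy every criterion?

Candidate 1 (22 nt, A=5 T=6 G=8 C=3): 3' end AGT has 1 G/C ✓; GC 11/22 = 50.0% ✓; longest run = 3 ✓; Tm = 64.9 + 41·(11 − 16.4)/22 = 54.8°C, outside 41.6–54.6°C ✗ — fails.
Candidate 2 (20 nt, A=6 T=6 G=3 C=5): 3' end TAC has 1 G/C ✓; GC 8/20 = 40.0%, outside 43.0–52.1% ✗; longest run = 3 ✓; Tm = 64.9 + 41·(8 − 16.4)/20 = 47.7°C ✓ — fails.
Candidate 3 (24 nt, A=14 T=3 G=5 C=2): 3' end AGA has 1 G/C ✓; GC 7/24 = 29.2%, outside 43.0–52.1% ✗; longest run = 4 ✓; Tm = 64.9 + 41·(7 − 16.4)/24 = 48.8°C ✓ — fails.
Candidate 4 (17 nt, A=3 T=4 G=7 C=3): 3' end CTT has 1 G/C ✓; GC 10/17 = 58.8%, outside 43.0–52.1% ✗; longest run = 3 ✓; Tm = 64.9 + 41·(10 − 16.4)/17 = 49.5°C ✓ — fails.
Candidate 5 (17 nt, A=6 T=5 G=4 C=2): 3' end ATA has 0 G/C, need ≥1 ✗; GC 6/17 = 35.3%, outside 43.0–52.1% ✗; longest run = 2 ✓; Tm = 64.9 + 41·(6 − 16.4)/17 = 39.8°C, outside 41.6–54.6°C ✗ — fails.

None of the candidates satisfy all criteria.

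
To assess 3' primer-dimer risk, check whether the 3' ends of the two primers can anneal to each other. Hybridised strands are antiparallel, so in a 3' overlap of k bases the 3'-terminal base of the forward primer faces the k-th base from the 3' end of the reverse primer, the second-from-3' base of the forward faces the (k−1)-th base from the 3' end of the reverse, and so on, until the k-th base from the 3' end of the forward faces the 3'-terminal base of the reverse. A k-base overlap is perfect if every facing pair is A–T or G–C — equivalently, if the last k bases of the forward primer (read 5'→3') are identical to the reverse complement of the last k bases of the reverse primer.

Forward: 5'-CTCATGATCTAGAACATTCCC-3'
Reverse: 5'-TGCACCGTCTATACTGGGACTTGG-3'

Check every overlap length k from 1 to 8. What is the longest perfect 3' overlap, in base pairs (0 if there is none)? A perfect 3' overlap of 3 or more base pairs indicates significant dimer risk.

Last 8 bases (5'→3') — forward …ACATTCCC, reverse …GGACTTGG.
Reverse complement of the reverse primer's last 8 bases: CCAAGTCC; its first k bases are the reverse complement of the reverse primer's last k bases, so a perfect k-base overlap needs the forward primer's last k bases to equal them.
Comparing (forward last k vs required): k=1: C vs C ✓; k=2: CC vs CC ✓; k=3: CCC vs CCA ✗; k=4: TCCC vs CCAA ✗; k=5: TTCCC vs CCAAG ✗; k=6: ATTCCC vs CCAAGT ✗; k=7: CATTCCC vs CCAAGTC ✗; k=8: ACATTCCC vs CCAAGTCC ✗.
Perfect overlaps at k = 1, 2; the largest is 2.

Longest perfect overlap: 2 complementary base pairs; below the dimer-risk threshold (threshold 3).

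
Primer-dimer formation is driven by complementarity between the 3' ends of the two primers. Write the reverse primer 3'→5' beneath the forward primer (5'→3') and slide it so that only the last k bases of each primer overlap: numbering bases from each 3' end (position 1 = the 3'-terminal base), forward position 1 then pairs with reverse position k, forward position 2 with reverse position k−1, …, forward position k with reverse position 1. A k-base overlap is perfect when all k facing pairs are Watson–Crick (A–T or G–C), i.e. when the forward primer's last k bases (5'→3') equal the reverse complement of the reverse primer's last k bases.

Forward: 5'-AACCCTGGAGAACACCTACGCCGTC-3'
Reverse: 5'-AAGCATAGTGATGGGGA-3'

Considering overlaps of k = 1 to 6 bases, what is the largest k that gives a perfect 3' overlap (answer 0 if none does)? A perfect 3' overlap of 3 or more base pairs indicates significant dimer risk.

Last 6 bases (5'→3') — forward …GCCGTC, reverse …TGGGGA.
Reverse complement of the reverse primer's last 6 bases: TCCCCA; its first k bases are the reverse complement of the reverse primer's last k bases, so a perfect k-base overlap needs the forward primer's last k bases to equal them.
Comparing (forward last k vs required): k=1: C vs T ✗; k=2: TC vs TC ✓; k=3: GTC vs TCC ✗; k=4: CGTC vs TCCC ✗; k=5: CCGTC vs TCCCC ✗; k=6: GCCGTC vs TCCCCA ✗.
Only k = 2 is perfect, so the longest perfect 3' overlap is 2.

Longest perfect overlap: 2 complementary base pairs; below the dimer-risk threshold (threshold 3).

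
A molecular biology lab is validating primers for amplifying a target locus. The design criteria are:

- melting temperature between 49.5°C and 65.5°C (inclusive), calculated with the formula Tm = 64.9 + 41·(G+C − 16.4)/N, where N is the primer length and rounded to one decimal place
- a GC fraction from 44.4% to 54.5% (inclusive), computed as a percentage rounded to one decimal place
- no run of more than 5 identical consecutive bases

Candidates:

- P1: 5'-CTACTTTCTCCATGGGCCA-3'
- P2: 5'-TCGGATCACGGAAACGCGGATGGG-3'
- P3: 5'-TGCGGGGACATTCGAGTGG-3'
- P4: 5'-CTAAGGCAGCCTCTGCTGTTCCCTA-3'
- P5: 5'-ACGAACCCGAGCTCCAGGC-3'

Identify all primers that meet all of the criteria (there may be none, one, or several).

P1 only.

P1 (19 nt, A=3 T=6 G=3 C=7): Tm = 64.9 + 41·(10 − 16.4)/19 = 51.1°C ✓; GC 10/19 = 52.6% ✓; longest run = 3 ✓ — passes.
P2 (24 nt, A=6 T=3 G=10 C=5): Tm = 64.9 + 41·(15 − 16.4)/24 = 62.5°C ✓; GC 15/24 = 62.5%, outside 44.4–54.5% ✗; longest run = 3 ✓ — fails.
P3 (19 nt, A=3 T=4 G=9 C=3): Tm = 64.9 + 41·(12 − 16.4)/19 = 55.4°C ✓; GC 12/19 = 63.2%, outside 44.4–54.5% ✗; longest run = 4 ✓ — fails.
P4 (25 nt, A=4 T=7 G=5 C=9): Tm = 64.9 + 41·(14 − 16.4)/25 = 61.0°C ✓; GC 14/25 = 56.0%, outside 44.4–54.5% ✗; longest run = 3 ✓ — fails.
P5 (19 nt, A=5 T=1 G=5 C=8): Tm = 64.9 + 41·(13 − 16.4)/19 = 57.6°C ✓; GC 13/19 = 68.4%, outside 44.4–54.5% ✗; longest run = 3 ✓ — fails.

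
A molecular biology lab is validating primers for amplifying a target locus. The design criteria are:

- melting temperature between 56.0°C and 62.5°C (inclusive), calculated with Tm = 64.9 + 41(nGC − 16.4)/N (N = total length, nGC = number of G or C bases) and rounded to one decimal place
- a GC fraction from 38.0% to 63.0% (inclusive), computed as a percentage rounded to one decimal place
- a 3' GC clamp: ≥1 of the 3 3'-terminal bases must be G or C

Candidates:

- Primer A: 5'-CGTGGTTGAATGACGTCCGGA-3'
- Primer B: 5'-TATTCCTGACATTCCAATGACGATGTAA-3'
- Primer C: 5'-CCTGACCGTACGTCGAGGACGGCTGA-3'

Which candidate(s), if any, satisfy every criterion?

Primer A (21 nt, A=4 T=5 G=8 C=4): Tm = 64.9 + 41·(12 − 16.4)/21 = 56.3°C ✓; GC 12/21 = 57.1% ✓; 3' end GGA has 2 G/C ✓ — passes.
Primer B (28 nt, A=9 T=9 G=4 C=6): Tm = 64.9 + 41·(10 − 16.4)/28 = 55.5°C, outside 56.0–62.5°C ✗; GC 10/28 = 35.7%, outside 38.0–63.0% ✗; 3' end TAA has 0 G/C, need ≥1 ✗ — fails.
Primer C (26 nt, A=5 T=4 G=9 C=8): Tm = 64.9 + 41·(17 − 16.4)/26 = 65.8°C, outside 56.0–62.5°C ✗; GC 17/26 = 65.4%, outside 38.0–63.0% ✗; 3' end TGA has 1 G/C ✓ — fails.

Primer A only.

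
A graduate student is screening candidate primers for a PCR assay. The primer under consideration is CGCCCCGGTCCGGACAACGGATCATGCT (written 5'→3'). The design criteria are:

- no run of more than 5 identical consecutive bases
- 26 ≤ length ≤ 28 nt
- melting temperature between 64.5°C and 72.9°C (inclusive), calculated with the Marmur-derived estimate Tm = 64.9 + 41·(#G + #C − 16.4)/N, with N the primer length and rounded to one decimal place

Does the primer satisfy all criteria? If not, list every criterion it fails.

Meets all criteria.

Base counts: A=5, T=4, G=8, C=11 (length 28).
homopolymer run: longest run = 4 ✓
length: length 28 ✓
Tm: Tm = 64.9 + 41·(19 − 16.4)/28 = 68.7°C ✓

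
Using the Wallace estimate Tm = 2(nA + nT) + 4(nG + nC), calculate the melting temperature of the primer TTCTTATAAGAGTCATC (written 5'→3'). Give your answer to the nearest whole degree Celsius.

Base counts: A=5, T=7, G=2, C=3 (length 17).
Tm = 2·(5+7) + 4·(2+3) = 2·12 + 4·5 = 24 + 20 = 44°C.

44°C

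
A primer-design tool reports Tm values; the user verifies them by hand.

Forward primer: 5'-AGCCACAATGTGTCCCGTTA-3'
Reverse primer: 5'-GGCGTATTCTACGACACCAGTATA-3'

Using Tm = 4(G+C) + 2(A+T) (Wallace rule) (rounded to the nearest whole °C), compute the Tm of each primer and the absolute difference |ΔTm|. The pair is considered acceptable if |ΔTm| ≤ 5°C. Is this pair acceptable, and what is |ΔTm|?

|ΔTm| = 10°C; the pair is not acceptable.

Forward: A=5 T=5 G=4 C=6 → Tm = 2·10 + 4·10 = 60°C.
Reverse: A=7 T=6 G=5 C=6 → Tm = 2·13 + 4·11 = 70°C.
|ΔTm| = |60 − 70| = 10°C, > 5°C.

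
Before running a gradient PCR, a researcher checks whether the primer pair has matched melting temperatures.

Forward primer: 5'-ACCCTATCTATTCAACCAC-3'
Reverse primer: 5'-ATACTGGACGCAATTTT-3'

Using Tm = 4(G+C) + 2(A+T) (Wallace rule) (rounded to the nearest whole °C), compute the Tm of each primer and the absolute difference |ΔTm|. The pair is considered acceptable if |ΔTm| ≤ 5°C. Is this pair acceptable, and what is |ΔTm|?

|ΔTm| = 8°C; the pair is not acceptable.

Forward: A=6 T=5 G=0 C=8 → Tm = 2·11 + 4·8 = 54°C.
Reverse: A=5 T=6 G=3 C=3 → Tm = 2·11 + 4·6 = 46°C.
|ΔTm| = |54 − 46| = 8°C, > 5°C.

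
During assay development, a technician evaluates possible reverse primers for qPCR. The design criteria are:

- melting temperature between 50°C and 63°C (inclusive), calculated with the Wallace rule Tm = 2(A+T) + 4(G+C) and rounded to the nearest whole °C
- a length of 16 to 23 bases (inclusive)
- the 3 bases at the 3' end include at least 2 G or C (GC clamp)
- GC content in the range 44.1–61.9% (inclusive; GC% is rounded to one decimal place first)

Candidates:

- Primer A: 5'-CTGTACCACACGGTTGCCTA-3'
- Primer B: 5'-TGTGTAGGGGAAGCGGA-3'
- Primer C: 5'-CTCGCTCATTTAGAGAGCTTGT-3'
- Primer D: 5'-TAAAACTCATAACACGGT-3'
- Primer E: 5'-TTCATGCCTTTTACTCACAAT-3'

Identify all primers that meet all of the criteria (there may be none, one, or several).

Primer B only.

Primer A (20 nt, A=4 T=5 G=4 C=7): Tm = 2·9 + 4·11 = 62°C ✓; length 20 ✓; 3' end CTA has 1 G/C, need ≥2 ✗; GC 11/20 = 55.0% ✓ — fails.
Primer B (17 nt, A=4 T=3 G=9 C=1): Tm = 2·7 + 4·10 = 54°C ✓; length 17 ✓; 3' end GGA has 2 G/C ✓; GC 10/17 = 58.8% ✓ — passes.
Primer C (22 nt, A=4 T=8 G=5 C=5): Tm = 2·12 + 4·10 = 64°C, outside 50–63°C ✗; length 22 ✓; 3' end TGT has 1 G/C, need ≥2 ✗; GC 10/22 = 45.5% ✓ — fails.
Primer D (18 nt, A=8 T=4 G=2 C=4): Tm = 2·12 + 4·6 = 48°C, outside 50–63°C ✗; length 18 ✓; 3' end GGT has 2 G/C ✓; GC 6/18 = 33.3%, outside 44.1–61.9% ✗ — fails.
Primer E (21 nt, A=5 T=9 G=1 C=6): Tm = 2·14 + 4·7 = 56°C ✓; length 21 ✓; 3' end AAT has 0 G/C, need ≥2 ✗; GC 7/21 = 33.3%, outside 44.1–61.9% ✗ — fails.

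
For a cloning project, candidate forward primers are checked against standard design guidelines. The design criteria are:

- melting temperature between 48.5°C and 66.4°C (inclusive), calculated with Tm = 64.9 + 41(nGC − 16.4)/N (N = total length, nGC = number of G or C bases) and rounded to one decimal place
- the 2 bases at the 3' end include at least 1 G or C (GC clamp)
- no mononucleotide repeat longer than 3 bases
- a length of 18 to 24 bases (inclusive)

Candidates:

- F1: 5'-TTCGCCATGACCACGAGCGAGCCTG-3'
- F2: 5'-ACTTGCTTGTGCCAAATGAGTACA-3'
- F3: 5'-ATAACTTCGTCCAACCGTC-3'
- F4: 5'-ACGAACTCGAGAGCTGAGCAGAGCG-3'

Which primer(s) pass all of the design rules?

F1 (25 nt, A=5 T=4 G=7 C=9): Tm = 64.9 + 41·(16 − 16.4)/25 = 64.2°C ✓; 3' end TG has 1 G/C ✓; longest run = 2 ✓; length 25, outside 18–24 ✗ — fails.
F2 (24 nt, A=7 T=7 G=5 C=5): Tm = 64.9 + 41·(10 − 16.4)/24 = 54.0°C ✓; 3' end CA has 1 G/C ✓; longest run = 3 ✓; length 24 ✓ — passes.
F3 (19 nt, A=5 T=5 G=2 C=7): Tm = 64.9 + 41·(9 − 16.4)/19 = 48.9°C ✓; 3' end TC has 1 G/C ✓; longest run = 2 ✓; length 19 ✓ — passes.
F4 (25 nt, A=8 T=2 G=9 C=6): Tm = 64.9 + 41·(15 − 16.4)/25 = 62.6°C ✓; 3' end CG has 2 G/C ✓; longest run = 2 ✓; length 25, outside 18–24 ✗ — fails.

F2 and F3.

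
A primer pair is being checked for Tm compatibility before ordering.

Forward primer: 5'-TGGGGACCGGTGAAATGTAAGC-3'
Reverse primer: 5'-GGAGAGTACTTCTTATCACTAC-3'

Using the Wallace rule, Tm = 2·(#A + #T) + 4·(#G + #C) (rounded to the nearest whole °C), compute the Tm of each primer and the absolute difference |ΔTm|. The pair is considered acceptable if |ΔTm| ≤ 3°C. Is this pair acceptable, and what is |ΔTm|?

Forward: A=6 T=4 G=9 C=3 → Tm = 2·10 + 4·12 = 68°C.
Reverse: A=6 T=7 G=4 C=5 → Tm = 2·13 + 4·9 = 62°C.
|ΔTm| = |68 − 62| = 6°C, > 3°C.

|ΔTm| = 6°C; the pair is not acceptable.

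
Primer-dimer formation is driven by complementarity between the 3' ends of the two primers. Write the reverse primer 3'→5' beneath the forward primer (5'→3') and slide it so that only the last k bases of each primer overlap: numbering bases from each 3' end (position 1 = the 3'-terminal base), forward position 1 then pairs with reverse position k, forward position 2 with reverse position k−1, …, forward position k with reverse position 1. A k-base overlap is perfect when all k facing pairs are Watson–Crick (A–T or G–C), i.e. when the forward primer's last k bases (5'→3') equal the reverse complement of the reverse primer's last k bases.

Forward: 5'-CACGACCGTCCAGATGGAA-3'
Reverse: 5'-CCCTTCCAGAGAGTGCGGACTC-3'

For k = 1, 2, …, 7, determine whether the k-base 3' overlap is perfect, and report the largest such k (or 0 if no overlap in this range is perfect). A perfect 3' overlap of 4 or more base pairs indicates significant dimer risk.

Longest perfect overlap: 0 complementary base pairs; below the dimer-risk threshold (threshold 4).

Last 7 bases (5'→3') — forward …GATGGAA, reverse …CGGACTC.
Reverse complement of the reverse primer's last 7 bases: GAGTCCG; its first k bases are the reverse complement of the reverse primer's last k bases, so a perfect k-base overlap needs the forward primer's last k bases to equal them.
Comparing (forward last k vs required): k=1: A vs G ✗; k=2: AA vs GA ✗; k=3: GAA vs GAG ✗; k=4: GGAA vs GAGT ✗; k=5: TGGAA vs GAGTC ✗; k=6: ATGGAA vs GAGTCC ✗; k=7: GATGGAA vs GAGTCCG ✗.
No overlap length from 1 to 7 is perfect, so the longest perfect 3' overlap is 0.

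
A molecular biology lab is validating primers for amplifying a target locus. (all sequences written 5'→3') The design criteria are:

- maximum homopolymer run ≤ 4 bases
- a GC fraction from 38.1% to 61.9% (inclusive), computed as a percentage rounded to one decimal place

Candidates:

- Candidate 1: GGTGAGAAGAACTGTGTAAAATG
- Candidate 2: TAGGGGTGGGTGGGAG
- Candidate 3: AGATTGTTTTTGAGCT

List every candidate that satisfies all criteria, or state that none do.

Candidate 1 (23 nt, A=9 T=5 G=8 C=1): longest run = 4 ✓; GC 9/23 = 39.1% ✓ — passes.
Candidate 2 (16 nt, A=2 T=3 G=11 C=0): longest run = 4 ✓; GC 11/16 = 68.8%, outside 38.1–61.9% ✗ — fails.
Candidate 3 (16 nt, A=3 T=8 G=4 C=1): longest run = 5, exceeds 4 ✗; GC 5/16 = 31.3%, outside 38.1–61.9% ✗ — fails.

Candidate 1 only.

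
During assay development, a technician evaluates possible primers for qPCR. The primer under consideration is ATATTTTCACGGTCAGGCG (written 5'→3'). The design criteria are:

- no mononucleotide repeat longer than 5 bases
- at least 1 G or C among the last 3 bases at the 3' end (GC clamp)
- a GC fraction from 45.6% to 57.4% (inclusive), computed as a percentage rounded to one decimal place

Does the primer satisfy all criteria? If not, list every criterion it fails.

Base counts: A=4, T=6, G=5, C=4 (length 19).
homopolymer run: longest run = 4 ✓
GC clamp: 3' end GCG has 3 G/C ✓
GC content: GC 9/19 = 47.4% ✓

Meets all criteria.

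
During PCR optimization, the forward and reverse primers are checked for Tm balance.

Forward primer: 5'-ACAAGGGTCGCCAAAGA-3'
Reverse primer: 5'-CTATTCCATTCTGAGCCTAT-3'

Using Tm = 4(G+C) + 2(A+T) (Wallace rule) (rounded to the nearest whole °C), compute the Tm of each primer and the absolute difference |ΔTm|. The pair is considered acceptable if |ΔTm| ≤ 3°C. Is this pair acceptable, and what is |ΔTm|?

|ΔTm| = 4°C; the pair is not acceptable.

Forward: A=7 T=1 G=5 C=4 → Tm = 2·8 + 4·9 = 52°C.
Reverse: A=4 T=8 G=2 C=6 → Tm = 2·12 + 4·8 = 56°C.
|ΔTm| = |52 − 56| = 4°C, > 3°C.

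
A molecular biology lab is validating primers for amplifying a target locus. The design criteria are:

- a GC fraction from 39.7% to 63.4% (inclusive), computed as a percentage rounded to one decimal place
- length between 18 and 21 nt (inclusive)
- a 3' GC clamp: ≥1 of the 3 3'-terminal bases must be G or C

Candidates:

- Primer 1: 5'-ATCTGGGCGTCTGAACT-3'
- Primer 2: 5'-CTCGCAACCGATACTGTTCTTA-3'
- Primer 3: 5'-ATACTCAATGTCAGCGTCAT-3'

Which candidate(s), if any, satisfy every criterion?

Primer 1 (17 nt, A=3 T=5 G=5 C=4): GC 9/17 = 52.9% ✓; length 17, outside 18–21 ✗; 3' end ACT has 1 G/C ✓ — fails.
Primer 2 (22 nt, A=5 T=7 G=3 C=7): GC 10/22 = 45.5% ✓; length 22, outside 18–21 ✗; 3' end TTA has 0 G/C, need ≥1 ✗ — fails.
Primer 3 (20 nt, A=6 T=6 G=3 C=5): GC 8/20 = 40.0% ✓; length 20 ✓; 3' end CAT has 1 G/C ✓ — passes.

Primer 3 only.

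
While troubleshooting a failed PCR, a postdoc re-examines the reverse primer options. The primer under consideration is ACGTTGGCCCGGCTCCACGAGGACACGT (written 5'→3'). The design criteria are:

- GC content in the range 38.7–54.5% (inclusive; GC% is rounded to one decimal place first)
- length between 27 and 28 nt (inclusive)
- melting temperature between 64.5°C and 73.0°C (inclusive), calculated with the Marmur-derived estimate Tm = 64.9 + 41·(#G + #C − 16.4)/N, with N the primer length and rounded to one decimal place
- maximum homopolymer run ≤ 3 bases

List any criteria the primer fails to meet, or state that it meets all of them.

Base counts: A=5, T=4, G=9, C=10 (length 28).
GC content: GC 19/28 = 67.9%, outside 38.7–54.5% ✗
length: length 28 ✓
Tm: Tm = 64.9 + 41·(19 − 16.4)/28 = 68.7°C ✓
homopolymer run: longest run = 3 ✓

Fails: GC content.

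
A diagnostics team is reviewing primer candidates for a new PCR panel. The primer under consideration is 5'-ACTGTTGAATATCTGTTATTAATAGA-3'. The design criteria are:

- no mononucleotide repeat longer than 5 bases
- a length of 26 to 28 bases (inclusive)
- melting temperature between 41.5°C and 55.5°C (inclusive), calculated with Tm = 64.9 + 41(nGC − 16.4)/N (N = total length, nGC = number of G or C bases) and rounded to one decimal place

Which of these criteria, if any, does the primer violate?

Base counts: A=9, T=11, G=4, C=2 (length 26).
homopolymer run: longest run = 2 ✓
length: length 26 ✓
Tm: Tm = 64.9 + 41·(6 − 16.4)/26 = 48.5°C ✓

Meets all criteria.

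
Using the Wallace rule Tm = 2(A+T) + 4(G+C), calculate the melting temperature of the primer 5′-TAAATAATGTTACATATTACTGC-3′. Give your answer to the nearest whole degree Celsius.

56°C

Base counts: A=9, T=9, G=2, C=3 (length 23).
Tm = 2·(9+9) + 4·(2+3) = 2·18 + 4·5 = 36 + 20 = 56°C.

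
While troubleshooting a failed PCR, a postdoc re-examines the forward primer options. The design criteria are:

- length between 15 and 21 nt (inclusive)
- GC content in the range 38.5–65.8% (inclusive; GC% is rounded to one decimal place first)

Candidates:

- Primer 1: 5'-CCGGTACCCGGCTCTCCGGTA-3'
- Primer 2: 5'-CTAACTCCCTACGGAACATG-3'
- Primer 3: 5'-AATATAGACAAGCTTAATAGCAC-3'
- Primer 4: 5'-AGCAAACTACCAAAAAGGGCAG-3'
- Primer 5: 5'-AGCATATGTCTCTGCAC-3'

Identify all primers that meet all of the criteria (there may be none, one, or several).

Primer 1 (21 nt, A=2 T=4 G=6 C=9): length 21 ✓; GC 15/21 = 71.4%, outside 38.5–65.8% ✗ — fails.
Primer 2 (20 nt, A=6 T=4 G=3 C=7): length 20 ✓; GC 10/20 = 50.0% ✓ — passes.
Primer 3 (23 nt, A=11 T=5 G=3 C=4): length 23, outside 15–21 ✗; GC 7/23 = 30.4%, outside 38.5–65.8% ✗ — fails.
Primer 4 (22 nt, A=11 T=1 G=5 C=5): length 22, outside 15–21 ✗; GC 10/22 = 45.5% ✓ — fails.
Primer 5 (17 nt, A=4 T=5 G=3 C=5): length 17 ✓; GC 8/17 = 47.1% ✓ — passes.

Primer 2 and Primer 5.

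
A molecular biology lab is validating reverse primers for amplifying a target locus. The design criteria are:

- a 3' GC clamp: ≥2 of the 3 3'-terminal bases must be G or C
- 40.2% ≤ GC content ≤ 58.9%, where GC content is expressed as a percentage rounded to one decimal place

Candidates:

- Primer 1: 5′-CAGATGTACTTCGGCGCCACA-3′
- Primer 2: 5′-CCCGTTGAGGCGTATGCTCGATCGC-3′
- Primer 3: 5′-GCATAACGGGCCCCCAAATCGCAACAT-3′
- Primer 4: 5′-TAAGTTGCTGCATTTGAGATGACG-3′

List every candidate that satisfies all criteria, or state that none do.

Primer 1 (21 nt, A=5 T=4 G=5 C=7): 3' end ACA has 1 G/C, need ≥2 ✗; GC 12/21 = 57.1% ✓ — fails.
Primer 2 (25 nt, A=3 T=6 G=8 C=8): 3' end CGC has 3 G/C ✓; GC 16/25 = 64.0%, outside 40.2–58.9% ✗ — fails.
Primer 3 (27 nt, A=9 T=3 G=5 C=10): 3' end CAT has 1 G/C, need ≥2 ✗; GC 15/27 = 55.6% ✓ — fails.
Primer 4 (24 nt, A=6 T=8 G=7 C=3): 3' end ACG has 2 G/C ✓; GC 10/24 = 41.7% ✓ — passes.

Primer 4 only.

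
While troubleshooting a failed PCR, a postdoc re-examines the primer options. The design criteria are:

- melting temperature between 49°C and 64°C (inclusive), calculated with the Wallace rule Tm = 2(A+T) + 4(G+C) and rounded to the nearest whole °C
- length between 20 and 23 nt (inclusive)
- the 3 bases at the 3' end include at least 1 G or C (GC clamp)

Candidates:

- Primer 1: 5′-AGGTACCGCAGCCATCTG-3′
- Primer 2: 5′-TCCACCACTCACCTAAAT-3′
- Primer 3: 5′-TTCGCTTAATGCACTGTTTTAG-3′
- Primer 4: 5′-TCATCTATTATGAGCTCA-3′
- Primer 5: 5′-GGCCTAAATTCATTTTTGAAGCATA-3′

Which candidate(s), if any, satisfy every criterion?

Primer 1 (18 nt, A=4 T=3 G=5 C=6): Tm = 2·7 + 4·11 = 58°C ✓; length 18, outside 20–23 ✗; 3' end CTG has 2 G/C ✓ — fails.
Primer 2 (18 nt, A=6 T=4 G=0 C=8): Tm = 2·10 + 4·8 = 52°C ✓; length 18, outside 20–23 ✗; 3' end AAT has 0 G/C, need ≥1 ✗ — fails.
Primer 3 (22 nt, A=4 T=10 G=4 C=4): Tm = 2·14 + 4·8 = 60°C ✓; length 22 ✓; 3' end TAG has 1 G/C ✓ — passes.
Primer 4 (18 nt, A=5 T=7 G=2 C=4): Tm = 2·12 + 4·6 = 48°C, outside 49–64°C ✗; length 18, outside 20–23 ✗; 3' end TCA has 1 G/C ✓ — fails.
Primer 5 (25 nt, A=8 T=9 G=4 C=4): Tm = 2·17 + 4·8 = 66°C, outside 49–64°C ✗; length 25, outside 20–23 ✗; 3' end ATA has 0 G/C, need ≥1 ✗ — fails.

Primer 3 only.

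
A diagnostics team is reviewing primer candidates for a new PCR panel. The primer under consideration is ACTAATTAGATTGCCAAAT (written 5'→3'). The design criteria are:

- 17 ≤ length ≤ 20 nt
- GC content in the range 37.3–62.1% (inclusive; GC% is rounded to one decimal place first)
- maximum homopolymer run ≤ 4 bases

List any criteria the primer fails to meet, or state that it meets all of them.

Fails: GC content.

Base counts: A=8, T=6, G=2, C=3 (length 19).
length: length 19 ✓
GC content: GC 5/19 = 26.3%, outside 37.3–62.1% ✗
homopolymer run: longest run = 3 ✓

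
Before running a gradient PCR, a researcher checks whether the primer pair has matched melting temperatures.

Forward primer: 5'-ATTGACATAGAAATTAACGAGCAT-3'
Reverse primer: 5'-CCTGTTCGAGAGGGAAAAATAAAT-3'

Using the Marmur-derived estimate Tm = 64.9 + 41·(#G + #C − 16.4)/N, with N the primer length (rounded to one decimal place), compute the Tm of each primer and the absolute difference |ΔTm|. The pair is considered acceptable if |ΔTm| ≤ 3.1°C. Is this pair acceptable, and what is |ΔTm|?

Forward: G+C = 7, N = 24 → Tm = 64.9 + 41·(7 − 16.4)/24 = 48.8°C.
Reverse: G+C = 9, N = 24 → Tm = 64.9 + 41·(9 − 16.4)/24 = 52.3°C.
|ΔTm| = |48.8 − 52.3| = 3.5°C, > 3.1°C.

|ΔTm| = 3.5°C; the pair is not acceptable.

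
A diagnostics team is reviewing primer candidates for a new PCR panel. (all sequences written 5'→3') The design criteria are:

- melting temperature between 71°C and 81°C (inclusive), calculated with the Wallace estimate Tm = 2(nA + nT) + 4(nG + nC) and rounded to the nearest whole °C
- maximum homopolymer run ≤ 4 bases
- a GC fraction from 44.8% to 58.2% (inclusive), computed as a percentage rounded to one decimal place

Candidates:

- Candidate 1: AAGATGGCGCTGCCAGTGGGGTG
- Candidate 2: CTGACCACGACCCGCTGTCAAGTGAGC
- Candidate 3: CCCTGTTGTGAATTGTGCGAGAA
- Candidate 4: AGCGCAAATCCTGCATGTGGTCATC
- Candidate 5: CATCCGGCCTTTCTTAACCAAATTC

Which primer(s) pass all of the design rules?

Candidate 4 only.

Candidate 1 (23 nt, A=4 T=4 G=11 C=4): Tm = 2·8 + 4·15 = 76°C ✓; longest run = 4 ✓; GC 15/23 = 65.2%, outside 44.8–58.2% ✗ — fails.
Candidate 2 (27 nt, A=6 T=4 G=7 C=10): Tm = 2·10 + 4·17 = 88°C, outside 71–81°C ✗; longest run = 3 ✓; GC 17/27 = 63.0%, outside 44.8–58.2% ✗ — fails.
Candidate 3 (23 nt, A=5 T=7 G=7 C=4): Tm = 2·12 + 4·11 = 68°C, outside 71–81°C ✗; longest run = 3 ✓; GC 11/23 = 47.8% ✓ — fails.
Candidate 4 (25 nt, A=6 T=6 G=6 C=7): Tm = 2·12 + 4·13 = 76°C ✓; longest run = 3 ✓; GC 13/25 = 52.0% ✓ — passes.
Candidate 5 (25 nt, A=6 T=8 G=2 C=9): Tm = 2·14 + 4·11 = 72°C ✓; longest run = 3 ✓; GC 11/25 = 44.0%, outside 44.8–58.2% ✗ — fails.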